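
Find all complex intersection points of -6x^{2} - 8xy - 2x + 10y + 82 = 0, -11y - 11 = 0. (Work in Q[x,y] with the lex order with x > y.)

{(-3, -1), (4, -1)}

Compute a lex Gröbner basis by Buchberger's algorithm.
f_1 = -6x^{2} - 8xy - 2x + 10y + 82, LT = x^{2}.
f_2 = -11y - 11, LT = y.

The S-polynomials (S(f_1,f_2)) all reduce to 0 modulo the current basis, so we have a Gröbner basis.
Inter-reduce: drop elements whose leading term is divisible by another's, tail-reduce, and make monic.
Reduced Gröbner basis: {x^{2} - x - 12, y + 1}.

The lex basis is triangular: the last element involves only y. Solving y + 1 = 0 gives y ∈ {-1}; substituting each value into the earlier elements determines the remaining variables.
  y = -1: the earlier basis element becomes x^{2} - x - 12 = 0, giving x = -3, 4 — points (-3, -1), (4, -1).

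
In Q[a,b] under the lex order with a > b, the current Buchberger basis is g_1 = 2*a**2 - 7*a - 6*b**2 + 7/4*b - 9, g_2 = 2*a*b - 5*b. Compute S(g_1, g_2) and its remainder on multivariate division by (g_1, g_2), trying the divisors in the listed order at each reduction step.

S(g_1, g_2) = -a*b - 3*b**3 + 7/8*b**2 - 9/2*b; remainder on division = -3*b**3 + 7/8*b**2 - 7*b.

lcm(LM(g_1), LM(g_2)) = a**2*b.
S = (lcm/LT(g_1))·g_1 − (lcm/LT(g_2))·g_2 = -a*b - 3*b**3 + 7/8*b**2 - 9/2*b.
Reduce S modulo (g_1, g_2) in that order:
  leading term a*b: subtract (-1/2)·g_2 from -a*b - 3*b**3 + 7/8*b**2 - 9/2*b → -3*b**3 + 7/8*b**2 - 7*b
  leading term b**3: no divisor's leading term divides it; move -3*b**3 to the remainder.
  leading term b**2: no divisor's leading term divides it; move 7/8*b**2 to the remainder.
  leading term b: no divisor's leading term divides it; move -7*b to the remainder.
The remainder -3*b**3 + 7/8*b**2 - 7*b is nonzero, so it would be added as the next basis element.
This is the inner loop of Buchberger's algorithm — each nonzero remainder becomes a new basis element.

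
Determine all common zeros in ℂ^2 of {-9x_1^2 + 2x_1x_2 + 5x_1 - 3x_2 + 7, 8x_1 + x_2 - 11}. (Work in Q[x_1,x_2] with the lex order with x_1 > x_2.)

{(26/25, 67/25), (1, 3)}

Compute a lex Gröbner basis by Buchberger's algorithm.
f_1 = -9x_1^2 + 2x_1x_2 + 5x_1 - 3x_2 + 7, LT = x_1^2.
f_2 = 8x_1 + x_2 - 11, LT = x_1.

S(f_1,f_2): lcm = x_1^2. S = -25/72x_1x_2 + 59/72x_1 + 1/3x_2 - 7/9.
  leading term x_1x_2: subtract (-25/576x_2)·f_2 from -25/72x_1x_2 + 59/72x_1 + 1/3x_2 - 7/9 → 59/72x_1 + 25/576x_2^2 - 83/576x_2 - 7/9
  leading term x_1: subtract (59/576)·f_2 from 59/72x_1 + 25/576x_2^2 - 83/576x_2 - 7/9 → 25/576x_2^2 - 71/288x_2 + 67/192
  leading term x_2^2: no divisor's leading term divides it; move 25/576x_2^2 to the remainder.
  leading term x_2: no divisor's leading term divides it; move -71/288x_2 to the remainder.
  leading term 1: no divisor's leading term divides it; move 67/192 to the remainder.
  remainder 25/576x_2^2 - 71/288x_2 + 67/192 ≠ 0; add h_3 = 25/576x_2^2 - 71/288x_2 + 67/192 to the basis.

S(f_1,h_3): leading monomials are coprime, so the S-polynomial reduces to 0 (Buchberger's first criterion).
S(f_2,h_3): leading monomials are coprime, so the S-polynomial reduces to 0 (Buchberger's first criterion).
Every S-polynomial of the final basis reduces to 0, so we have a Gröbner basis.
Inter-reduce: drop elements whose leading term is divisible by another's, tail-reduce, and make monic.
Reduced Gröbner basis: {x_1 + 1/8x_2 - 11/8, x_2^2 - 142/25x_2 + 201/25}.

From the last basis element, x_2^2 - 142/25x_2 + 201/25 = 0, so x_2 takes values in {67/25, 3}. Each choice, substituted upward through the basis, yields the corresponding point(s) of the solution set.
  x_2 = 67/25: the earlier basis element becomes x_1 - 26/25 = 0, giving x_1 = 26/25 — point (26/25, 67/25).
  x_2 = 3: the earlier basis element becomes x_1 - 1 = 0, giving x_1 = 1 — point (1, 3).
Zero-dimensionality of the ideal guarantees finitely many solutions over ℂ.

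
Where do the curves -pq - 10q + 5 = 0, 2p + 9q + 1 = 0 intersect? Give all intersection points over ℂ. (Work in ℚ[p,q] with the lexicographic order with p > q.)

Compute a lex Gröbner basis by Buchberger's algorithm.
f_1 = -pq - 10q + 5, LT = pq.
f_2 = 2p + 9q + 1, LT = p.

S(f_1,f_2): lcm = pq. S = -9/2q² + 19/2q - 5.
  reduce S modulo (f_1, f_2):
  remainder -9/2q² + 19/2q - 5 ≠ 0; add h_3 = -9/2q² + 19/2q - 5 to the basis.

The other S-polynomials (S(f_1,h_3), S(f_2,h_3)) all reduce to 0 modulo the current basis, so we have a Gröbner basis.
Inter-reduce: drop elements whose leading term is divisible by another's, tail-reduce, and make monic.
Reduced Gröbner basis: {p + 9/2q + ½, q² - 19/9q + 10/9}.

Elimination: the polynomial q² - 19/9q + 10/9 lies in the elimination ideal for q, so q ∈ {1, 10/9}. For each such q, the remaining basis elements (now univariate) give the rest of the solution.
  q = 1: the earlier basis element becomes p + 5 = 0, giving p = -5 — point (-5, 1).
  q = 10/9: the earlier basis element becomes p + 11/2 = 0, giving p = -11/2 — point (-11/2, 10/9).

{(-5, 1), (-11/2, 10/9)}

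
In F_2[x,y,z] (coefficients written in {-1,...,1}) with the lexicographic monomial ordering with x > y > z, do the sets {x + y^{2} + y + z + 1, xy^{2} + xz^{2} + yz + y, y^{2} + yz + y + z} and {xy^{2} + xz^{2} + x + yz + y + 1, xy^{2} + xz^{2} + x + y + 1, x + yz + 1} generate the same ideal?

Two ideals are equal iff their reduced Gröbner bases coincide (the reduced basis is unique for a fixed ordering).
Buchberger on the first generating set:
f_1 = x + y^{2} + y + z + 1, LT = x.
f_2 = xy^{2} + xz^{2} + yz + y, LT = xy^{2}.
f_3 = y^{2} + yz + y + z, LT = y^{2}.

S(f_1,f_2): lcm = xy^{2}. S = xz^{2} + y^{4} + y^{3} + y^{2}z + y^{2} + yz + y.
  leading term xz^{2}: subtract (z^{2})·f_1 from xz^{2} + y^{4} + y^{3} + y^{2}z + y^{2} + yz + y → y^{4} + y^{3} + y^{2}z^{2} + y^{2}z + y^{2} + yz^{2} + yz + y + z^{3} + z^{2}
  leading term y^{4}: subtract (y^{2})·f_3 from y^{4} + y^{3} + y^{2}z^{2} + y^{2}z + y^{2} + yz^{2} + yz + y + z^{3} + z^{2} → y^{3}z + y^{2}z^{2} + y^{2} + yz^{2} + yz + y + z^{3} + z^{2}
  leading term y^{3}z: subtract (yz)·f_3 from y^{3}z + y^{2}z^{2} + y^{2} + yz^{2} + yz + y + z^{3} + z^{2} → y^{2}z + y^{2} + yz + y + z^{3} + z^{2}
  leading term y^{2}z: subtract (z)·f_3 from y^{2}z + y^{2} + yz + y + z^{3} + z^{2} → y^{2} + yz^{2} + y + z^{3}
  leading term y^{2}: subtract (1)·f_3 from y^{2} + yz^{2} + y + z^{3} → yz^{2} + yz + z^{3} + z
  leading term yz^{2}: no divisor's leading term divides it; move yz^{2} to the remainder.
  leading term yz: no divisor's leading term divides it; move yz to the remainder.
  leading term z^{3}: no divisor's leading term divides it; move z^{3} to the remainder.
  leading term z: no divisor's leading term divides it; move z to the remainder.
  remainder yz^{2} + yz + z^{3} + z ≠ 0; add g_4 = yz^{2} + yz + z^{3} + z to the basis.

S(f_2,g_4): lcm = xy^{2}z^{2}. S = xy^{2}z + xyz^{3} + xyz + xz^{4} + yz^{3} + yz^{2}.
  leading term xy^{2}z: subtract (y^{2}z)·f_1 from xy^{2}z + xyz^{3} + xyz + xz^{4} + yz^{3} + yz^{2} → xyz^{3} + xyz + xz^{4} + y^{4}z + y^{3}z + y^{2}z^{2} + y^{2}z + yz^{3} + yz^{2}
  leading term xyz^{3}: subtract (yz^{3})·f_1 from xyz^{3} + xyz + xz^{4} + y^{4}z + y^{3}z + y^{2}z^{2} + y^{2}z + yz^{3} + yz^{2} → xyz + xz^{4} + y^{4}z + y^{3}z^{3} + y^{3}z + y^{2}z^{3} + y^{2}z^{2} + y^{2}z + yz^{4} + yz^{2}
  leading term xyz: subtract (yz)·f_1 from xyz + xz^{4} + y^{4}z + y^{3}z^{3} + y^{3}z + y^{2}z^{3} + y^{2}z^{2} + y^{2}z + yz^{4} + yz^{2} → xz^{4} + y^{4}z + y^{3}z^{3} + y^{2}z^{3} + y^{2}z^{2} + yz^{4} + yz
  leading term xz^{4}: subtract (z^{4})·f_1 from xz^{4} + y^{4}z + y^{3}z^{3} + y^{2}z^{3} + y^{2}z^{2} + yz^{4} + yz → y^{4}z + y^{3}z^{3} + y^{2}z^{4} + y^{2}z^{3} + y^{2}z^{2} + yz + z^{5} + z^{4}
  leading term y^{4}z: subtract (y^{2}z)·f_3 from y^{4}z + y^{3}z^{3} + y^{2}z^{4} + y^{2}z^{3} + y^{2}z^{2} + yz + z^{5} + z^{4} → y^{3}z^{3} + y^{3}z^{2} + y^{3}z + y^{2}z^{4} + y^{2}z^{3} + yz + z^{5} + z^{4}
  leading term y^{3}z^{3}: subtract (yz^{3})·f_3 from y^{3}z^{3} + y^{3}z^{2} + y^{3}z + y^{2}z^{4} + y^{2}z^{3} + yz + z^{5} + z^{4} → y^{3}z^{2} + y^{3}z + yz^{4} + yz + z^{5} + z^{4}
  leading term y^{3}z^{2}: subtract (yz^{2})·f_3 from y^{3}z^{2} + y^{3}z + yz^{4} + yz + z^{5} + z^{4} → y^{3}z + y^{2}z^{3} + y^{2}z^{2} + yz^{4} + yz^{3} + yz + z^{5} + z^{4}
  leading term y^{3}z: subtract (yz)·f_3 from y^{3}z + y^{2}z^{3} + y^{2}z^{2} + yz^{4} + yz^{3} + yz + z^{5} + z^{4} → y^{2}z^{3} + y^{2}z + yz^{4} + yz^{3} + yz^{2} + yz + z^{5} + z^{4}
  leading term y^{2}z^{3}: subtract (z^{3})·f_3 from y^{2}z^{3} + y^{2}z + yz^{4} + yz^{3} + yz^{2} + yz + z^{5} + z^{4} → y^{2}z + yz^{2} + yz + z^{5}
  leading term y^{2}z: subtract (z)·f_3 from y^{2}z + yz^{2} + yz + z^{5} → z^{5} + z^{2}
  leading term z^{5}: no divisor's leading term divides it; move z^{5} to the remainder.
  leading term z^{2}: no divisor's leading term divides it; move z^{2} to the remainder.
  remainder z^{5} + z^{2} ≠ 0; add g_5 = z^{5} + z^{2} to the basis.

S(f_3,g_4): lcm = y^{2}z^{2}. S = y^{2}z + yz^{2} + yz + z^{3}.
  leading term y^{2}z: subtract (z)·f_3 from y^{2}z + yz^{2} + yz + z^{3} → z^{3} + z^{2}
  leading term z^{3}: no divisor's leading term divides it; move z^{3} to the remainder.
  leading term z^{2}: no divisor's leading term divides it; move z^{2} to the remainder.
  remainder z^{3} + z^{2} ≠ 0; add g_6 = z^{3} + z^{2} to the basis.

The other S-polynomials (S(f_1,f_3), S(f_2,f_3), S(f_1,g_4), S(f_1,g_5), S(f_2,g_5), S(f_3,g_5), S(g_4,g_5), S(f_1,g_6), S(f_2,g_6), S(f_3,g_6), S(g_4,g_6), S(g_5,g_6)) all reduce to 0 modulo the current basis, so we have a Gröbner basis.
Inter-reduce: drop elements whose leading term is divisible by another's, tail-reduce, and make monic.
Reduced Gröbner basis: {x + yz + 1, y^{2} + yz + y + z, yz^{2} + yz + z^{2} + z, z^{3} + z^{2}}.

Buchberger on the second generating set:
h_1 = xy^{2} + xz^{2} + x + yz + y + 1, LT = xy^{2}.
h_2 = xy^{2} + xz^{2} + x + y + 1, LT = xy^{2}.
h_3 = x + yz + 1, LT = x.

S(h_1,h_2): lcm = xy^{2}. S = yz.
  leading term yz: no divisor's leading term divides it; move yz to the remainder.
  remainder yz ≠ 0; add k_4 = yz to the basis.

S(h_1,h_3): lcm = xy^{2}. S = xz^{2} + x + y^{3}z + y^{2} + yz + y + 1.
  leading term xz^{2}: subtract (z^{2})·h_3 from xz^{2} + x + y^{3}z + y^{2} + yz + y + 1 → x + y^{3}z + y^{2} + yz^{3} + yz + y + z^{2} + 1
  leading term x: subtract (1)·h_3 from x + y^{3}z + y^{2} + yz^{3} + yz + y + z^{2} + 1 → y^{3}z + y^{2} + yz^{3} + y + z^{2}
  leading term y^{3}z: subtract (y^{2})·k_4 from y^{3}z + y^{2} + yz^{3} + y + z^{2} → y^{2} + yz^{3} + y + z^{2}
  leading term y^{2}: no divisor's leading term divides it; move y^{2} to the remainder.
  leading term yz^{3}: subtract (z^{2})·k_4 from yz^{3} + y + z^{2} → y + z^{2}
  leading term y: no divisor's leading term divides it; move y to the remainder.
  leading term z^{2}: no divisor's leading term divides it; move z^{2} to the remainder.
  remainder y^{2} + y + z^{2} ≠ 0; add k_5 = y^{2} + y + z^{2} to the basis.

S(h_1,k_4): lcm = xy^{2}z. S = xz^{3} + xz + yz^{2} + yz + z.
  leading term xz^{3}: subtract (z^{3})·h_3 from xz^{3} + xz + yz^{2} + yz + z → xz + yz^{4} + yz^{2} + yz + z^{3} + z
  leading term xz: subtract (z)·h_3 from xz + yz^{4} + yz^{2} + yz + z^{3} + z → yz^{4} + yz + z^{3}
  leading term yz^{4}: subtract (z^{3})·k_4 from yz^{4} + yz + z^{3} → yz + z^{3}
  leading term yz: subtract (1)·k_4 from yz + z^{3} → z^{3}
  leading term z^{3}: no divisor's leading term divides it; move z^{3} to the remainder.
  remainder z^{3} ≠ 0; add k_6 = z^{3} to the basis.

The other S-polynomials (S(h_2,h_3), S(h_2,k_4), S(h_3,k_4), S(h_1,k_5), S(h_2,k_5), S(h_3,k_5), S(k_4,k_5), S(h_1,k_6), S(h_2,k_6), S(h_3,k_6), S(k_4,k_6), S(k_5,k_6)) all reduce to 0 modulo the current basis, so we have a Gröbner basis.
Inter-reduce: drop elements whose leading term is divisible by another's, tail-reduce, and make monic.
Reduced Gröbner basis: {x + 1, y^{2} + y + z^{2}, yz, z^{3}}.

These differ, so the ideals are not equal.

No, the ideals differ.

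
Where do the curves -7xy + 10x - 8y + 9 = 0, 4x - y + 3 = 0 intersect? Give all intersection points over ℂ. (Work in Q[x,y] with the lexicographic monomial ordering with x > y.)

{(-1, -1), (-15/28, 6/7)}

Compute a lex Gröbner basis by Buchberger's algorithm.
f_1 = -7xy + 10x - 8y + 9, LT = xy.
f_2 = 4x - y + 3, LT = x.

S(f_1,f_2): lcm = xy. S = -\tfrac{10}{7}x + \tfrac{1}{4}y^{2} + \tfrac{11}{28}y - \tfrac{9}{7}.
  leading term x: subtract (-\tfrac{5}{14})·f_2 from -\tfrac{10}{7}x + \tfrac{1}{4}y^{2} + \tfrac{11}{28}y - \tfrac{9}{7} → \tfrac{1}{4}y^{2} + \tfrac{1}{28}y - \tfrac{3}{14}
  leading term y^{2}: no divisor's leading term divides it; move \tfrac{1}{4}y^{2} to the remainder.
  leading term y: no divisor's leading term divides it; move \tfrac{1}{28}y to the remainder.
  leading term 1: no divisor's leading term divides it; move -\tfrac{3}{14} to the remainder.
  remainder \tfrac{1}{4}y^{2} + \tfrac{1}{28}y - \tfrac{3}{14} ≠ 0; add h_3 = \tfrac{1}{4}y^{2} + \tfrac{1}{28}y - \tfrac{3}{14} to the basis.

The other S-polynomials (S(f_1,h_3), S(f_2,h_3)) all reduce to 0 modulo the current basis, so we have a Gröbner basis.
Inter-reduce: drop elements whose leading term is divisible by another's, tail-reduce, and make monic.
Reduced Gröbner basis: {x - \tfrac{1}{4}y + \tfrac{3}{4}, y^{2} + \tfrac{1}{7}y - \tfrac{6}{7}}.

Since the basis is lex-ordered, y^{2} + \tfrac{1}{7}y - \tfrac{6}{7} is univariate in y. Its roots are {-1, 6/7}. Back-substituting each root into the other basis elements fixes the other coordinates.
  y = -1: the earlier basis element becomes x + 1 = 0, giving x = -1 — point (-1, -1).
  y = 6/7: the earlier basis element becomes x + \tfrac{15}{28} = 0, giving x = -15/28 — point (-15/28, 6/7).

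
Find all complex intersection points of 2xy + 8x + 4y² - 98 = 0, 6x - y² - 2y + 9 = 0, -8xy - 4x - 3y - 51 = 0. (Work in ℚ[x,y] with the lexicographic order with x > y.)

{(1, -5)}

Compute a lex Gröbner basis by Buchberger's algorithm.
f_1 = 2xy + 8x + 4y² - 98, LT = xy.
f_2 = 6x - y² - 2y + 9, LT = x.
f_3 = -8xy - 4x - 3y - 51, LT = xy.

S(f_1,f_2): lcm = xy. S = 4x + ⅙y³ + 7/3y² - 3/2y - 49.
  reduce S modulo (f_1, f_2, f_3):
  remainder ⅙y³ + 3y² - ⅙y - 55 ≠ 0; add h_4 = ⅙y³ + 3y² - ⅙y - 55 to the basis.

S(f_1,f_3): lcm = xy. S = 7/2x + 2y² - ⅜y - 443/8.
  reduce S modulo (f_1, f_2, f_3, h_4):
  remainder 31/12y² + 19/24y - 485/8 ≠ 0; add h_5 = 31/12y² + 19/24y - 485/8 to the basis.

S(f_3,h_4): lcm = xy³. S = -35/2xy² + xy + 330x + ⅜y³ + 51/8y².
  reduce S modulo (f_1, f_2, f_3, h_4, h_5):
  remainder -283933/496y - 1419665/496 ≠ 0; add h_6 = -283933/496y - 1419665/496 to the basis.

The other S-polynomials (S(f_2,f_3), S(f_1,h_4), S(f_2,h_4), S(f_1,h_5), S(f_2,h_5), S(f_3,h_5), S(h_4,h_5), S(f_1,h_6), S(f_2,h_6), S(f_3,h_6), S(h_4,h_6), S(h_5,h_6)) all reduce to 0 modulo the current basis, so we have a Gröbner basis.
Inter-reduce: drop elements whose leading term is divisible by another's, tail-reduce, and make monic.
Reduced Gröbner basis: {x - 1, y + 5}.

The lex basis is triangular: the last element involves only y. Solving y + 5 = 0 gives y ∈ {-5}; substituting each value into the earlier elements determines the remaining variables.
  y = -5: the earlier basis element becomes x - 1 = 0, giving x = 1 — point (1, -5).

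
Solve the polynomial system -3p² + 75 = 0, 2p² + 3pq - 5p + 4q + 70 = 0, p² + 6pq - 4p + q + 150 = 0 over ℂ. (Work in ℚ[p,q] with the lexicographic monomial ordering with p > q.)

{(5, -5)}

Compute a lex Gröbner basis by Buchberger's algorithm.
f_1 = -3p² + 75, LT = p².
f_2 = 2p² + 3pq - 5p + 4q + 70, LT = p².
f_3 = p² + 6pq - 4p + q + 150, LT = p².

S(f_1,f_2): lcm = p². S = -3/2pq + 5/2p - 2q - 60.
  leading term pq: no divisor's leading term divides it; move -3/2pq to the remainder.
  leading term p: no divisor's leading term divides it; move 5/2p to the remainder.
  leading term q: no divisor's leading term divides it; move -2q to the remainder.
  leading term 1: no divisor's leading term divides it; move -60 to the remainder.
  remainder -3/2pq + 5/2p - 2q - 60 ≠ 0; add h_4 = -3/2pq + 5/2p - 2q - 60 to the basis.

S(f_1,f_3): lcm = p². S = -6pq + 4p - q - 175.
  leading term pq: subtract (4)·h_4 from -6pq + 4p - q - 175 → -6p + 7q + 65
  leading term p: no divisor's leading term divides it; move -6p to the remainder.
  leading term q: no divisor's leading term divides it; move 7q to the remainder.
  leading term 1: no divisor's leading term divides it; move 65 to the remainder.
  remainder -6p + 7q + 65 ≠ 0; add h_5 = -6p + 7q + 65 to the basis.

S(f_1,h_4): lcm = p²q. S = 5/3p² - 4/3pq - 40p - 25q.
  leading term p²: subtract (-5/9)·f_1 from 5/3p² - 4/3pq - 40p - 25q → -4/3pq - 40p - 25q + 125/3
  leading term pq: subtract (8/9)·h_4 from -4/3pq - 40p - 25q + 125/3 → -380/9p - 209/9q + 95
  leading term p: subtract (190/27)·h_5 from -380/9p - 209/9q + 95 → -1957/27q - 9785/27
  leading term q: no divisor's leading term divides it; move -1957/27q to the remainder.
  leading term 1: no divisor's leading term divides it; move -9785/27 to the remainder.
  remainder -1957/27q - 9785/27 ≠ 0; add h_6 = -1957/27q - 9785/27 to the basis.

The other S-polynomials (S(f_2,f_3), S(f_2,h_4), S(f_3,h_4), S(f_1,h_5), S(f_2,h_5), S(f_3,h_5), S(h_4,h_5), S(f_1,h_6), S(f_2,h_6), S(f_3,h_6), S(h_4,h_6), S(h_5,h_6)) all reduce to 0 modulo the current basis, so we have a Gröbner basis.
Inter-reduce: drop elements whose leading term is divisible by another's, tail-reduce, and make monic.
Reduced Gröbner basis: {p - 5, q + 5}.

Elimination: the polynomial q + 5 lies in the elimination ideal for q, so q ∈ {-5}. For each such q, the remaining basis elements (now univariate) give the rest of the solution.
  q = -5: the earlier basis element becomes p - 5 = 0, giving p = 5 — point (5, -5).
Each listed point satisfies every original equation (direct substitution).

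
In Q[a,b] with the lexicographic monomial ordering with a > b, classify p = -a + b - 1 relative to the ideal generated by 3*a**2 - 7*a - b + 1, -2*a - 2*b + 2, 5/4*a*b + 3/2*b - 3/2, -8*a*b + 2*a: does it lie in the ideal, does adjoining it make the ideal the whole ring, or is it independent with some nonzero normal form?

-a + b - 1 lies in I (it reduces to 0).

First compute the reduced Gröbner basis of I by Buchberger's algorithm.
f_1 = 3*a**2 - 7*a - b + 1, LT = a**2.
f_2 = -2*a - 2*b + 2, LT = a.
f_3 = 5/4*a*b + 3/2*b - 3/2, LT = a*b.
f_4 = -8*a*b + 2*a, LT = a*b.

S(f_1,f_2): lcm = a**2. S = -a*b - 4/3*a - 1/3*b + 1/3.
  leading term a*b: subtract (1/2*b)·f_2 from -a*b - 4/3*a - 1/3*b + 1/3 → -4/3*a + b**2 - 4/3*b + 1/3
  leading term a: subtract (2/3)·f_2 from -4/3*a + b**2 - 4/3*b + 1/3 → b**2 - 1
  leading term b**2: no divisor's leading term divides it; move b**2 to the remainder.
  leading term 1: no divisor's leading term divides it; move -1 to the remainder.
  remainder b**2 - 1 ≠ 0; add h_5 = b**2 - 1 to the basis.

S(f_1,f_3): lcm = a**2*b. S = -53/15*a*b + 6/5*a - 1/3*b**2 + 1/3*b.
  leading term a*b: subtract (53/30*b)·f_2 from -53/15*a*b + 6/5*a - 1/3*b**2 + 1/3*b → 6/5*a + 16/5*b**2 - 16/5*b
  leading term a: subtract (-3/5)·f_2 from 6/5*a + 16/5*b**2 - 16/5*b → 16/5*b**2 - 22/5*b + 6/5
  leading term b**2: subtract (16/5)·h_5 from 16/5*b**2 - 22/5*b + 6/5 → -22/5*b + 22/5
  leading term b: no divisor's leading term divides it; move -22/5*b to the remainder.
  leading term 1: no divisor's leading term divides it; move 22/5 to the remainder.
  remainder -22/5*b + 22/5 ≠ 0; add h_6 = -22/5*b + 22/5 to the basis.

S(f_1,f_4): lcm = a**2*b. S = 1/4*a**2 - 7/3*a*b - 1/3*b**2 + 1/3*b.
  leading term a**2: subtract (1/12)·f_1 from 1/4*a**2 - 7/3*a*b - 1/3*b**2 + 1/3*b → -7/3*a*b + 7/12*a - 1/3*b**2 + 5/12*b - 1/12
  leading term a*b: subtract (7/6*b)·f_2 from -7/3*a*b + 7/12*a - 1/3*b**2 + 5/12*b - 1/12 → 7/12*a + 2*b**2 - 23/12*b - 1/12
  leading term a: subtract (-7/24)·f_2 from 7/12*a + 2*b**2 - 23/12*b - 1/12 → 2*b**2 - 5/2*b + 1/2
  leading term b**2: subtract (2)·h_5 from 2*b**2 - 5/2*b + 1/2 → -5/2*b + 5/2
  leading term b: subtract (25/44)·h_6 from -5/2*b + 5/2 → 0
  remainder 0.

S(f_2,f_3): lcm = a*b. S = b**2 - 11/5*b + 6/5.
  leading term b**2: subtract (1)·h_5 from b**2 - 11/5*b + 6/5 → -11/5*b + 11/5
  leading term b: subtract (1/2)·h_6 from -11/5*b + 11/5 → 0
  remainder 0.

S(f_2,f_4): lcm = a*b. S = 1/4*a + b**2 - b.
  leading term a: subtract (-1/8)·f_2 from 1/4*a + b**2 - b → b**2 - 5/4*b + 1/4
  leading term b**2: subtract (1)·h_5 from b**2 - 5/4*b + 1/4 → -5/4*b + 5/4
  leading term b: subtract (25/88)·h_6 from -5/4*b + 5/4 → 0
  remainder 0.

S(f_3,f_4): lcm = a*b. S = 1/4*a + 6/5*b - 6/5.
  leading term a: subtract (-1/8)·f_2 from 1/4*a + 6/5*b - 6/5 → 19/20*b - 19/20
  leading term b: subtract (-19/88)·h_6 from 19/20*b - 19/20 → 0
  remainder 0.

S(f_1,h_5): leading monomials are coprime, so the S-polynomial reduces to 0 (Buchberger's first criterion).
S(f_2,h_5): leading monomials are coprime, so the S-polynomial reduces to 0 (Buchberger's first criterion).
S(f_3,h_5): lcm = a*b**2. S = a + 6/5*b**2 - 6/5*b.
  leading term a: subtract (-1/2)·f_2 from a + 6/5*b**2 - 6/5*b → 6/5*b**2 - 11/5*b + 1
  leading term b**2: subtract (6/5)·h_5 from 6/5*b**2 - 11/5*b + 1 → -11/5*b + 11/5
  leading term b: subtract (1/2)·h_6 from -11/5*b + 11/5 → 0
  remainder 0.

S(f_4,h_5): lcm = a*b**2. S = -1/4*a*b + a.
  leading term a*b: subtract (1/8*b)·f_2 from -1/4*a*b + a → a + 1/4*b**2 - 1/4*b
  leading term a: subtract (-1/2)·f_2 from a + 1/4*b**2 - 1/4*b → 1/4*b**2 - 5/4*b + 1
  leading term b**2: subtract (1/4)·h_5 from 1/4*b**2 - 5/4*b + 1 → -5/4*b + 5/4
  leading term b: subtract (25/88)·h_6 from -5/4*b + 5/4 → 0
  remainder 0.

S(f_1,h_6): leading monomials are coprime, so the S-polynomial reduces to 0 (Buchberger's first criterion).
S(f_2,h_6): leading monomials are coprime, so the S-polynomial reduces to 0 (Buchberger's first criterion).
S(f_3,h_6): lcm = a*b. S = a + 6/5*b - 6/5.
  leading term a: subtract (-1/2)·f_2 from a + 6/5*b - 6/5 → 1/5*b - 1/5
  leading term b: subtract (-1/22)·h_6 from 1/5*b - 1/5 → 0
  remainder 0.

S(f_4,h_6): lcm = a*b. S = 3/4*a.
  leading term a: subtract (-3/8)·f_2 from 3/4*a → -3/4*b + 3/4
  leading term b: subtract (15/88)·h_6 from -3/4*b + 3/4 → 0
  remainder 0.

S(h_5,h_6): lcm = b**2. S = b - 1.
  leading term b: subtract (-5/22)·h_6 from b - 1 → 0
  remainder 0.

Every S-polynomial of the final basis reduces to 0, so we have a Gröbner basis.
Inter-reduce: drop elements whose leading term is divisible by another's, tail-reduce, and make monic.
Reduced Gröbner basis: {a, b - 1}.
Label its elements g_1 = a, g_2 = b - 1.

Reduce p = -a + b - 1 modulo G:
  leading term a: subtract (-1)·g_1 from -a + b - 1 → b - 1
  leading term b: subtract (1)·g_2 from b - 1 → 0
  normal form = 0.
Since the normal form is 0, p ∈ I.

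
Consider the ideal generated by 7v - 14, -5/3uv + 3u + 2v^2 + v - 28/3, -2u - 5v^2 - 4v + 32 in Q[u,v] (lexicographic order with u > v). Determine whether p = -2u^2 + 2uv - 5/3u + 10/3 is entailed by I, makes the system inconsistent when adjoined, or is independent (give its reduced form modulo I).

First compute the reduced Gröbner basis of I by Buchberger's algorithm.
f_1 = 7v - 14, LT = v.
f_2 = -5/3uv + 3u + 2v^2 + v - 28/3, LT = uv.
f_3 = -2u - 5v^2 - 4v + 32, LT = u.

S(f_1,f_2): lcm = uv. S = -1/5u + 6/5v^2 + 3/5v - 28/5.
  leading term u: subtract (1/10)·f_3 from -1/5u + 6/5v^2 + 3/5v - 28/5 → 17/10v^2 + v - 44/5
  leading term v^2: subtract (17/70v)·f_1 from 17/10v^2 + v - 44/5 → 22/5v - 44/5
  leading term v: subtract (22/35)·f_1 from 22/5v - 44/5 → 0
  remainder 0.

S(f_1,f_3): leading monomials are coprime, so the S-polynomial reduces to 0 (Buchberger's first criterion).
S(f_2,f_3): lcm = uv. S = -9/5u - 5/2v^3 - 16/5v^2 + 77/5v + 28/5.
  leading term u: subtract (9/10)·f_3 from -9/5u - 5/2v^3 - 16/5v^2 + 77/5v + 28/5 → -5/2v^3 + 13/10v^2 + 19v - 116/5
  leading term v^3: subtract (-5/14v^2)·f_1 from -5/2v^3 + 13/10v^2 + 19v - 116/5 → -37/10v^2 + 19v - 116/5
  leading term v^2: subtract (-37/70v)·f_1 from -37/10v^2 + 19v - 116/5 → 58/5v - 116/5
  leading term v: subtract (58/35)·f_1 from 58/5v - 116/5 → 0
  remainder 0.

Every S-polynomial of the final basis reduces to 0, so we have a Gröbner basis.
Inter-reduce: drop elements whose leading term is divisible by another's, tail-reduce, and make monic.
Reduced Gröbner basis: {u - 2, v - 2}.
Label its elements g_1 = u - 2, g_2 = v - 2.

Reduce p = -2u^2 + 2uv - 5/3u + 10/3 modulo G:
  leading term u^2: subtract (-2u)·g_1 from -2u^2 + 2uv - 5/3u + 10/3 → 2uv - 17/3u + 10/3
  leading term uv: subtract (2v)·g_1 from 2uv - 17/3u + 10/3 → -17/3u + 4v + 10/3
  leading term u: subtract (-17/3)·g_1 from -17/3u + 4v + 10/3 → 4v - 8
  leading term v: subtract (4)·g_2 from 4v - 8 → 0
  normal form = 0.
Since the normal form is 0, p ∈ I.

-2u^2 + 2uv - 5/3u + 10/3 lies in I (it reduces to 0).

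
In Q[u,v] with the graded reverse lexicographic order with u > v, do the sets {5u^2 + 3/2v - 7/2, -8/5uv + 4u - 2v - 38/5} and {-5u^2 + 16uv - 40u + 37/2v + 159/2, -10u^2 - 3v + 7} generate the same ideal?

Yes, the ideals are equal.

For a fixed monomial order, each ideal has a unique reduced Gröbner basis; comparing bases decides equality.
Buchberger on the first generating set:
f_1 = 5u^2 + 3/2v - 7/2, LT = u^2.
f_2 = -8/5uv + 4u - 2v - 38/5, LT = uv.

S(f_1,f_2): lcm = u^2v. S = 5/2u^2 - 5/4uv + 3/10v^2 - 19/4u - 7/10v.
  reduce S modulo (f_1, f_2):
  remainder 3/10v^2 - 63/8u + 9/80v + 123/16 ≠ 0; add g_3 = 3/10v^2 - 63/8u + 9/80v + 123/16 to the basis.

The other S-polynomials (S(f_1,g_3), S(f_2,g_3)) all reduce to 0 modulo the current basis, so we have a Gröbner basis.
Inter-reduce: drop elements whose leading term is divisible by another's, tail-reduce, and make monic.
Reduced Gröbner basis: {u^2 + 3/10v - 7/10, uv - 5/2u + 5/4v + 19/4, v^2 - 105/4u + 3/8v + 205/8}.

Buchberger on the second generating set:
h_1 = -5u^2 + 16uv - 40u + 37/2v + 159/2, LT = u^2.
h_2 = -10u^2 - 3v + 7, LT = u^2.

S(h_1,h_2): lcm = u^2. S = -16/5uv + 8u - 4v - 76/5.
  reduce S modulo (h_1, h_2):
  remainder -16/5uv + 8u - 4v - 76/5 ≠ 0; add k_3 = -16/5uv + 8u - 4v - 76/5 to the basis.

S(h_1,k_3): lcm = u^2v. S = -16/5uv^2 + 5/2u^2 + 27/4uv - 37/10v^2 - 19/4u - 159/10v.
  reduce S modulo (h_1, h_2, k_3):
  remainder 3/10v^2 - 63/8u + 9/80v + 123/16 ≠ 0; add k_4 = 3/10v^2 - 63/8u + 9/80v + 123/16 to the basis.

The other S-polynomials (S(h_2,k_3), S(h_1,k_4), S(h_2,k_4), S(k_3,k_4)) all reduce to 0 modulo the current basis, so we have a Gröbner basis.
Inter-reduce: drop elements whose leading term is divisible by another's, tail-reduce, and make monic.
Reduced Gröbner basis: {u^2 + 3/10v - 7/10, uv - 5/2u + 5/4v + 19/4, v^2 - 105/4u + 3/8v + 205/8}.

Same reduced basis, so the two generating sets span the same ideal.
The choice of monomial ordering does not affect the verdict — as long as both bases are computed under the same ordering, their equality decides ideal equality.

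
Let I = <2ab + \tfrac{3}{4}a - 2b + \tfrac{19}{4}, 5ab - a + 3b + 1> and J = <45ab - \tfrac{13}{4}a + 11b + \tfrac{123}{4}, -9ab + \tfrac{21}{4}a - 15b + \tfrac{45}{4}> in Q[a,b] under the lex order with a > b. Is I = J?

Yes, the ideals are equal.

Equality of ideals is decidable: compute both reduced Gröbner bases (unique for the ordering) and check whether they agree.
Buchberger on the first generating set:
f_1 = 2ab + \tfrac{3}{4}a - 2b + \tfrac{19}{4}, LT = ab.
f_2 = 5ab - a + 3b + 1, LT = ab.

S(f_1,f_2): lcm = ab. S = \tfrac{23}{40}a - \tfrac{8}{5}b + \tfrac{87}{40}.
  leading term a: no divisor's leading term divides it; move \tfrac{23}{40}a to the remainder.
  leading term b: no divisor's leading term divides it; move -\tfrac{8}{5}b to the remainder.
  leading term 1: no divisor's leading term divides it; move \tfrac{87}{40} to the remainder.
  remainder \tfrac{23}{40}a - \tfrac{8}{5}b + \tfrac{87}{40} ≠ 0; add g_3 = \tfrac{23}{40}a - \tfrac{8}{5}b + \tfrac{87}{40} to the basis.

S(f_1,g_3): lcm = ab. S = \tfrac{3}{8}a + \tfrac{64}{23}b^{2} - \tfrac{110}{23}b + \tfrac{19}{8}.
  leading term a: subtract (\tfrac{15}{23})·g_3 from \tfrac{3}{8}a + \tfrac{64}{23}b^{2} - \tfrac{110}{23}b + \tfrac{19}{8} → \tfrac{64}{23}b^{2} - \tfrac{86}{23}b + \tfrac{22}{23}
  leading term b^{2}: no divisor's leading term divides it; move \tfrac{64}{23}b^{2} to the remainder.
  leading term b: no divisor's leading term divides it; move -\tfrac{86}{23}b to the remainder.
  leading term 1: no divisor's leading term divides it; move \tfrac{22}{23} to the remainder.
  remainder \tfrac{64}{23}b^{2} - \tfrac{86}{23}b + \tfrac{22}{23} ≠ 0; add g_4 = \tfrac{64}{23}b^{2} - \tfrac{86}{23}b + \tfrac{22}{23} to the basis.

The other S-polynomials (S(f_2,g_3), S(f_1,g_4), S(f_2,g_4), S(g_3,g_4)) all reduce to 0 modulo the current basis, so we have a Gröbner basis.
Inter-reduce: drop elements whose leading term is divisible by another's, tail-reduce, and make monic.
Reduced Gröbner basis: {a - \tfrac{64}{23}b + \tfrac{87}{23}, b^{2} - \tfrac{43}{32}b + \tfrac{11}{32}}.

Buchberger on the second generating set:
h_1 = 45ab - \tfrac{13}{4}a + 11b + \tfrac{123}{4}, LT = ab.
h_2 = -9ab + \tfrac{21}{4}a - 15b + \tfrac{45}{4}, LT = ab.

S(h_1,h_2): lcm = ab. S = \tfrac{23}{45}a - \tfrac{64}{45}b + \tfrac{29}{15}.
  leading term a: no divisor's leading term divides it; move \tfrac{23}{45}a to the remainder.
  leading term b: no divisor's leading term divides it; move -\tfrac{64}{45}b to the remainder.
  leading term 1: no divisor's leading term divides it; move \tfrac{29}{15} to the remainder.
  remainder \tfrac{23}{45}a - \tfrac{64}{45}b + \tfrac{29}{15} ≠ 0; add k_3 = \tfrac{23}{45}a - \tfrac{64}{45}b + \tfrac{29}{15} to the basis.

S(h_1,k_3): lcm = ab. S = -\tfrac{13}{180}a + \tfrac{64}{23}b^{2} - \tfrac{3662}{1035}b + \tfrac{41}{60}.
  leading term a: subtract (-\tfrac{13}{92})·k_3 from -\tfrac{13}{180}a + \tfrac{64}{23}b^{2} - \tfrac{3662}{1035}b + \tfrac{41}{60} → \tfrac{64}{23}b^{2} - \tfrac{86}{23}b + \tfrac{22}{23}
  leading term b^{2}: no divisor's leading term divides it; move \tfrac{64}{23}b^{2} to the remainder.
  leading term b: no divisor's leading term divides it; move -\tfrac{86}{23}b to the remainder.
  leading term 1: no divisor's leading term divides it; move \tfrac{22}{23} to the remainder.
  remainder \tfrac{64}{23}b^{2} - \tfrac{86}{23}b + \tfrac{22}{23} ≠ 0; add k_4 = \tfrac{64}{23}b^{2} - \tfrac{86}{23}b + \tfrac{22}{23} to the basis.

The other S-polynomials (S(h_2,k_3), S(h_1,k_4), S(h_2,k_4), S(k_3,k_4)) all reduce to 0 modulo the current basis, so we have a Gröbner basis.
Inter-reduce: drop elements whose leading term is divisible by another's, tail-reduce, and make monic.
Reduced Gröbner basis: {a - \tfrac{64}{23}b + \tfrac{87}{23}, b^{2} - \tfrac{43}{32}b + \tfrac{11}{32}}.

Same reduced basis, so the two generating sets span the same ideal.
The same test decides containment: I ⊆ J iff every generator of I reduces to 0 modulo a Gröbner basis of J.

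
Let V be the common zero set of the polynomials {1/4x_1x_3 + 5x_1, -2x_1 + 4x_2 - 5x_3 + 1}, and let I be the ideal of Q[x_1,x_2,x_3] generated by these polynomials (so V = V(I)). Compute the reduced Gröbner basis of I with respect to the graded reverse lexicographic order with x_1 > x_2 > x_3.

The reduced Gröbner basis is the canonical form of the ideal for this ordering.

f_1 = 1/4x_1x_3 + 5x_1, LT = x_1x_3.
f_2 = -2x_1 + 4x_2 - 5x_3 + 1, LT = x_1.

S(f_1,f_2): lcm = x_1x_3. S = 2x_2x_3 - 5/2x_3^2 + 20x_1 + 1/2x_3.
  leading term x_2x_3: no divisor's leading term divides it; move 2x_2x_3 to the remainder.
  leading term x_3^2: no divisor's leading term divides it; move -5/2x_3^2 to the remainder.
  leading term x_1: subtract (-10)·f_2 from 20x_1 + 1/2x_3 → 40x_2 - 99/2x_3 + 10
  leading term x_2: no divisor's leading term divides it; move 40x_2 to the remainder.
  leading term x_3: no divisor's leading term divides it; move -99/2x_3 to the remainder.
  leading term 1: no divisor's leading term divides it; move 10 to the remainder.
  remainder 2x_2x_3 - 5/2x_3^2 + 40x_2 - 99/2x_3 + 10 ≠ 0; add g_3 = 2x_2x_3 - 5/2x_3^2 + 40x_2 - 99/2x_3 + 10 to the basis.

The other S-polynomials (S(f_1,g_3), S(f_2,g_3)) all reduce to 0 modulo the current basis, so we have a Gröbner basis.
Inter-reduce: drop elements whose leading term is divisible by another's, tail-reduce, and make monic.

G = {x_2x_3 - 5/4x_3^2 + 20x_2 - 99/4x_3 + 5, x_1 - 2x_2 + 5/2x_3 - 1/2}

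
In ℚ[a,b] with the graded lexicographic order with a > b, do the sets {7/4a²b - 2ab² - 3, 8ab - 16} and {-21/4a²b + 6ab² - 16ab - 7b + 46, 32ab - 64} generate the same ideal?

Since reduced Gröbner bases are canonical representatives of ideals under a given ordering, it suffices to compute and compare them.
Buchberger on the first generating set:
f_1 = 7/4a²b - 2ab² - 3, LT = a²b.
f_2 = 8ab - 16, LT = ab.

S(f_1,f_2): lcm = a²b. S = -8/7ab² + 2a - 12/7.
  reduce S modulo (f_1, f_2):
  remainder 2a - 16/7b - 12/7 ≠ 0; add g_3 = 2a - 16/7b - 12/7 to the basis.

S(f_2,g_3): lcm = ab. S = 8/7b² + 6/7b - 2.
  reduce S modulo (f_1, f_2, g_3):
  remainder 8/7b² + 6/7b - 2 ≠ 0; add g_4 = 8/7b² + 6/7b - 2 to the basis.

The other S-polynomials (S(f_1,g_3), S(f_1,g_4), S(f_2,g_4), S(g_3,g_4)) all reduce to 0 modulo the current basis, so we have a Gröbner basis.
Inter-reduce: drop elements whose leading term is divisible by another's, tail-reduce, and make monic.
Reduced Gröbner basis: {b² + ¾b - 7/4, a - 8/7b - 6/7}.

Buchberger on the second generating set:
h_1 = -21/4a²b + 6ab² - 16ab - 7b + 46, LT = a²b.
h_2 = 32ab - 64, LT = ab.

S(h_1,h_2): lcm = a²b. S = -8/7ab² + 64/21ab + 2a + 4/3b - 184/21.
  reduce S modulo (h_1, h_2):
  remainder 2a - 20/21b - 8/3 ≠ 0; add k_3 = 2a - 20/21b - 8/3 to the basis.

S(h_2,k_3): lcm = ab. S = 10/21b² + 4/3b - 2.
  reduce S modulo (h_1, h_2, k_3):
  remainder 10/21b² + 4/3b - 2 ≠ 0; add k_4 = 10/21b² + 4/3b - 2 to the basis.

The other S-polynomials (S(h_1,k_3), S(h_1,k_4), S(h_2,k_4), S(k_3,k_4)) all reduce to 0 modulo the current basis, so we have a Gröbner basis.
Inter-reduce: drop elements whose leading term is divisible by another's, tail-reduce, and make monic.
Reduced Gröbner basis: {b² + 14/5b - 21/5, a - 10/21b - 4/3}.

The bases are distinct; the ideals are different.

No, the ideals differ.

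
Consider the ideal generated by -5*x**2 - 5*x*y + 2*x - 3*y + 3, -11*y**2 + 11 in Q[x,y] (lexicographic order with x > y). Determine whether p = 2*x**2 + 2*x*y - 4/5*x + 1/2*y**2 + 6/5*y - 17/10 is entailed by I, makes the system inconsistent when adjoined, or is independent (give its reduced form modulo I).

First compute the reduced Gröbner basis of I by Buchberger's algorithm.
f_1 = -5*x**2 - 5*x*y + 2*x - 3*y + 3, LT = x**2.
f_2 = -11*y**2 + 11, LT = y**2.

The S-polynomials (S(f_1,f_2)) all reduce to 0 modulo the current basis, so we have a Gröbner basis.
Inter-reduce: drop elements whose leading term is divisible by another's, tail-reduce, and make monic.
Reduced Gröbner basis: {x**2 + x*y - 2/5*x + 3/5*y - 3/5, y**2 - 1}.
Label its elements g_1 = x**2 + x*y - 2/5*x + 3/5*y - 3/5, g_2 = y**2 - 1.

Reduce p = 2*x**2 + 2*x*y - 4/5*x + 1/2*y**2 + 6/5*y - 17/10 modulo G:
  leading term x**2: subtract (2)·g_1 from 2*x**2 + 2*x*y - 4/5*x + 1/2*y**2 + 6/5*y - 17/10 → 1/2*y**2 - 1/2
  leading term y**2: subtract (1/2)·g_2 from 1/2*y**2 - 1/2 → 0
  normal form = 0.
Since the normal form is 0, p ∈ I.

2*x**2 + 2*x*y - 4/5*x + 1/2*y**2 + 6/5*y - 17/10 lies in I (it reduces to 0).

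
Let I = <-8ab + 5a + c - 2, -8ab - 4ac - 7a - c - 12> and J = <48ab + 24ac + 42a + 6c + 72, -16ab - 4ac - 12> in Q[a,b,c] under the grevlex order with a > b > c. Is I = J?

For a fixed monomial order, each ideal has a unique reduced Gröbner basis; comparing bases decides equality.
Buchberger on the first generating set:
f_1 = -8ab + 5a + c - 2, LT = ab.
f_2 = -8ab - 4ac - 7a - c - 12, LT = ab.

S(f_1,f_2): lcm = ab. S = -1/2ac - 3/2a - 1/4c - 5/4.
  leading term ac: no divisor's leading term divides it; move -1/2ac to the remainder.
  leading term a: no divisor's leading term divides it; move -3/2a to the remainder.
  leading term c: no divisor's leading term divides it; move -1/4c to the remainder.
  leading term 1: no divisor's leading term divides it; move -5/4 to the remainder.
  remainder -1/2ac - 3/2a - 1/4c - 5/4 ≠ 0; add g_3 = -1/2ac - 3/2a - 1/4c - 5/4 to the basis.

S(f_1,g_3): lcm = abc. S = -3ab - 5/8ac - 1/2bc - 1/8c^2 - 5/2b + 1/4c.
  leading term ab: subtract (3/8)·f_1 from -3ab - 5/8ac - 1/2bc - 1/8c^2 - 5/2b + 1/4c → -5/8ac - 1/2bc - 1/8c^2 - 15/8a - 5/2b - 1/8c + 3/4
  leading term ac: subtract (5/4)·g_3 from -5/8ac - 1/2bc - 1/8c^2 - 15/8a - 5/2b - 1/8c + 3/4 → -1/2bc - 1/8c^2 - 5/2b + 3/16c + 37/16
  leading term bc: no divisor's leading term divides it; move -1/2bc to the remainder.
  leading term c^2: no divisor's leading term divides it; move -1/8c^2 to the remainder.
  leading term b: no divisor's leading term divides it; move -5/2b to the remainder.
  leading term c: no divisor's leading term divides it; move 3/16c to the remainder.
  leading term 1: no divisor's leading term divides it; move 37/16 to the remainder.
  remainder -1/2bc - 1/8c^2 - 5/2b + 3/16c + 37/16 ≠ 0; add g_4 = -1/2bc - 1/8c^2 - 5/2b + 3/16c + 37/16 to the basis.

S(f_2,g_3): lcm = abc. S = 1/2ac^2 - 3ab + 7/8ac - 1/2bc + 1/8c^2 - 5/2b + 3/2c.
  leading term ac^2: subtract (-c)·g_3 from 1/2ac^2 - 3ab + 7/8ac - 1/2bc + 1/8c^2 - 5/2b + 3/2c → -3ab - 5/8ac - 1/2bc - 1/8c^2 - 5/2b + 1/4c
  leading term ab: subtract (3/8)·f_1 from -3ab - 5/8ac - 1/2bc - 1/8c^2 - 5/2b + 1/4c → -5/8ac - 1/2bc - 1/8c^2 - 15/8a - 5/2b - 1/8c + 3/4
  leading term ac: subtract (5/4)·g_3 from -5/8ac - 1/2bc - 1/8c^2 - 15/8a - 5/2b - 1/8c + 3/4 → -1/2bc - 1/8c^2 - 5/2b + 3/16c + 37/16
  leading term bc: subtract (1)·g_4 from -1/2bc - 1/8c^2 - 5/2b + 3/16c + 37/16 → 0
  remainder 0.

S(f_1,g_4): lcm = abc. S = -1/4ac^2 - 5ab - 1/4ac - 1/8c^2 + 37/8a + 1/4c.
  leading term ac^2: subtract (1/2c)·g_3 from -1/4ac^2 - 5ab - 1/4ac - 1/8c^2 + 37/8a + 1/4c → -5ab + 1/2ac + 37/8a + 7/8c
  leading term ab: subtract (5/8)·f_1 from -5ab + 1/2ac + 37/8a + 7/8c → 1/2ac + 3/2a + 1/4c + 5/4
  leading term ac: subtract (-1)·g_3 from 1/2ac + 3/2a + 1/4c + 5/4 → 0
  remainder 0.

S(f_2,g_4): lcm = abc. S = 1/4ac^2 - 5ab + 5/4ac + 1/8c^2 + 37/8a + 3/2c.
  leading term ac^2: subtract (-1/2c)·g_3 from 1/4ac^2 - 5ab + 5/4ac + 1/8c^2 + 37/8a + 3/2c → -5ab + 1/2ac + 37/8a + 7/8c
  leading term ab: subtract (5/8)·f_1 from -5ab + 1/2ac + 37/8a + 7/8c → 1/2ac + 3/2a + 1/4c + 5/4
  leading term ac: subtract (-1)·g_3 from 1/2ac + 3/2a + 1/4c + 5/4 → 0
  remainder 0.

S(g_3,g_4): lcm = abc. S = -1/4ac^2 - 2ab + 3/8ac + 1/2bc + 37/8a + 5/2b.
  leading term ac^2: subtract (1/2c)·g_3 from -1/4ac^2 - 2ab + 3/8ac + 1/2bc + 37/8a + 5/2b → -2ab + 9/8ac + 1/2bc + 1/8c^2 + 37/8a + 5/2b + 5/8c
  leading term ab: subtract (1/4)·f_1 from -2ab + 9/8ac + 1/2bc + 1/8c^2 + 37/8a + 5/2b + 5/8c → 9/8ac + 1/2bc + 1/8c^2 + 27/8a + 5/2b + 3/8c + 1/2
  leading term ac: subtract (-9/4)·g_3 from 9/8ac + 1/2bc + 1/8c^2 + 27/8a + 5/2b + 3/8c + 1/2 → 1/2bc + 1/8c^2 + 5/2b - 3/16c - 37/16
  leading term bc: subtract (-1)·g_4 from 1/2bc + 1/8c^2 + 5/2b - 3/16c - 37/16 → 0
  remainder 0.

Every S-polynomial of the final basis reduces to 0, so we have a Gröbner basis.
Inter-reduce: drop elements whose leading term is divisible by another's, tail-reduce, and make monic.
Reduced Gröbner basis: {ab - 5/8a - 1/8c + 1/4, ac + 3a + 1/2c + 5/2, bc + 1/4c^2 + 5b - 3/8c - 37/8}.

Buchberger on the second generating set:
h_1 = 48ab + 24ac + 42a + 6c + 72, LT = ab.
h_2 = -16ab - 4ac - 12, LT = ab.

S(h_1,h_2): lcm = ab. S = 1/4ac + 7/8a + 1/8c + 3/4.
  leading term ac: no divisor's leading term divides it; move 1/4ac to the remainder.
  leading term a: no divisor's leading term divides it; move 7/8a to the remainder.
  leading term c: no divisor's leading term divides it; move 1/8c to the remainder.
  leading term 1: no divisor's leading term divides it; move 3/4 to the remainder.
  remainder 1/4ac + 7/8a + 1/8c + 3/4 ≠ 0; add k_3 = 1/4ac + 7/8a + 1/8c + 3/4 to the basis.

S(h_1,k_3): lcm = abc. S = 1/2ac^2 - 7/2ab + 7/8ac - 1/2bc + 1/8c^2 - 3b + 3/2c.
  leading term ac^2: subtract (2c)·k_3 from 1/2ac^2 - 7/2ab + 7/8ac - 1/2bc + 1/8c^2 - 3b + 3/2c → -7/2ab - 7/8ac - 1/2bc - 1/8c^2 - 3b
  leading term ab: subtract (-7/96)·h_1 from -7/2ab - 7/8ac - 1/2bc - 1/8c^2 - 3b → 7/8ac - 1/2bc - 1/8c^2 + 49/16a - 3b + 7/16c + 21/4
  leading term ac: subtract (7/2)·k_3 from 7/8ac - 1/2bc - 1/8c^2 + 49/16a - 3b + 7/16c + 21/4 → -1/2bc - 1/8c^2 - 3b + 21/8
  leading term bc: no divisor's leading term divides it; move -1/2bc to the remainder.
  leading term c^2: no divisor's leading term divides it; move -1/8c^2 to the remainder.
  leading term b: no divisor's leading term divides it; move -3b to the remainder.
  leading term 1: no divisor's leading term divides it; move 21/8 to the remainder.
  remainder -1/2bc - 1/8c^2 - 3b + 21/8 ≠ 0; add k_4 = -1/2bc - 1/8c^2 - 3b + 21/8 to the basis.

S(h_2,k_3): lcm = abc. S = 1/4ac^2 - 7/2ab - 1/2bc - 3b + 3/4c.
  leading term ac^2: subtract (c)·k_3 from 1/4ac^2 - 7/2ab - 1/2bc - 3b + 3/4c → -7/2ab - 7/8ac - 1/2bc - 1/8c^2 - 3b
  leading term ab: subtract (-7/96)·h_1 from -7/2ab - 7/8ac - 1/2bc - 1/8c^2 - 3b → 7/8ac - 1/2bc - 1/8c^2 + 49/16a - 3b + 7/16c + 21/4
  leading term ac: subtract (7/2)·k_3 from 7/8ac - 1/2bc - 1/8c^2 + 49/16a - 3b + 7/16c + 21/4 → -1/2bc - 1/8c^2 - 3b + 21/8
  leading term bc: subtract (1)·k_4 from -1/2bc - 1/8c^2 - 3b + 21/8 → 0
  remainder 0.

S(h_1,k_4): lcm = abc. S = 1/4ac^2 - 6ab + 7/8ac + 1/8c^2 + 21/4a + 3/2c.
  leading term ac^2: subtract (c)·k_3 from 1/4ac^2 - 6ab + 7/8ac + 1/8c^2 + 21/4a + 3/2c → -6ab + 21/4a + 3/4c
  leading term ab: subtract (-1/8)·h_1 from -6ab + 21/4a + 3/4c → 3ac + 21/2a + 3/2c + 9
  leading term ac: subtract (12)·k_3 from 3ac + 21/2a + 3/2c + 9 → 0
  remainder 0.

S(h_2,k_4): lcm = abc. S = -6ab + 21/4a + 3/4c.
  leading term ab: subtract (-1/8)·h_1 from -6ab + 21/4a + 3/4c → 3ac + 21/2a + 3/2c + 9
  leading term ac: subtract (12)·k_3 from 3ac + 21/2a + 3/2c + 9 → 0
  remainder 0.

S(k_3,k_4): lcm = abc. S = -1/4ac^2 - 5/2ab + 1/2bc + 21/4a + 3b.
  leading term ac^2: subtract (-c)·k_3 from -1/4ac^2 - 5/2ab + 1/2bc + 21/4a + 3b → -5/2ab + 7/8ac + 1/2bc + 1/8c^2 + 21/4a + 3b + 3/4c
  leading term ab: subtract (-5/96)·h_1 from -5/2ab + 7/8ac + 1/2bc + 1/8c^2 + 21/4a + 3b + 3/4c → 17/8ac + 1/2bc + 1/8c^2 + 119/16a + 3b + 17/16c + 15/4
  leading term ac: subtract (17/2)·k_3 from 17/8ac + 1/2bc + 1/8c^2 + 119/16a + 3b + 17/16c + 15/4 → 1/2bc + 1/8c^2 + 3b - 21/8
  leading term bc: subtract (-1)·k_4 from 1/2bc + 1/8c^2 + 3b - 21/8 → 0
  remainder 0.

Every S-polynomial of the final basis reduces to 0, so we have a Gröbner basis.
Inter-reduce: drop elements whose leading term is divisible by another's, tail-reduce, and make monic.
Reduced Gröbner basis: {ab - 7/8a - 1/8c, ac + 7/2a + 1/2c + 3, bc + 1/4c^2 + 6b - 21/4}.

The bases are distinct; the ideals are different.

No, the ideals differ.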